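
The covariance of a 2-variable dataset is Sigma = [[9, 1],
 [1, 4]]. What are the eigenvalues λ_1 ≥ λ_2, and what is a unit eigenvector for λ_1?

Step 1 — characteristic polynomial of 2×2 Sigma:
  det(Sigma - λI) = λ² - trace · λ + det = 0.
  trace = 9 + 4 = 13, det = 9·4 - (1)² = 35.
Step 2 — discriminant:
  Δ = trace² - 4·det = 169 - 140 = 29.
Step 3 — eigenvalues:
  λ = (trace ± √Δ)/2 = (13 ± 5.3852)/2,
  λ_1 = 9.1926,  λ_2 = 3.8074.

Step 4 — unit eigenvector for λ_1: solve (Sigma - λ_1 I)v = 0. First row:
  (9 - 9.1926)·v_x + (1)·v_y = 0, i.e. (-0.1926)·v_x + (1)·v_y = 0,
  so v ∝ (b, λ_1 - a) = (1, 0.1926) = u.
  ||u|| = √((1)² + (0.1926)²) = √(1.0371) ≈ 1.0184,
  v_1 = u/||u|| ≈ (0.982, 0.1891) (||v_1|| = 1).

λ_1 = 9.1926,  λ_2 = 3.8074;  v_1 ≈ (0.982, 0.1891)


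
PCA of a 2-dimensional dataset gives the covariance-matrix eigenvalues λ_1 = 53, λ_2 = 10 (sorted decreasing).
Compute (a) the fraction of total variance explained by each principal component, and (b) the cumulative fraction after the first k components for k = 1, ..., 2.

Step 1 — total variance = trace(Sigma) = Σ λ_i = 53 + 10 = 63.

Step 2 — fraction explained by component i = λ_i / Σ λ:
  PC1: 53/63 = 0.8413
  PC2: 10/63 = 0.1587

Step 3 — cumulative fraction after k components = (λ_1 + ... + λ_k) / Σ λ:
  k = 1: 53/63 = 0.8413
  k = 2: (53 + 10)/63 = 63/63 = 1

Summary (fraction, with percent):

explained: PC1 0.8413 (84.13%), PC2 0.1587 (15.87%);  cumulative: 0.8413, 1


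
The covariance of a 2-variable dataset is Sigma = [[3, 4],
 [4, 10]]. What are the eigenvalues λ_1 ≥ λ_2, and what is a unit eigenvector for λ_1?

Step 1 — characteristic polynomial of 2×2 Sigma:
  det(Sigma - λI) = λ² - trace · λ + det = 0.
  trace = 3 + 10 = 13, det = 3·10 - (4)² = 14.
Step 2 — discriminant:
  Δ = trace² - 4·det = 169 - 56 = 113.
Step 3 — eigenvalues:
  λ = (trace ± √Δ)/2 = (13 ± 10.6301)/2,
  λ_1 = 11.8151,  λ_2 = 1.1849.

Step 4 — unit eigenvector for λ_1: solve (Sigma - λ_1 I)v = 0. First row:
  (3 - 11.8151)·v_x + (4)·v_y = 0, i.e. (-8.8151)·v_x + (4)·v_y = 0,
  so v ∝ (b, λ_1 - a) = (4, 8.8151) = u.
  ||u|| = √((4)² + (8.8151)²) = √(93.7055) ≈ 9.6802,
  v_1 = u/||u|| ≈ (0.4132, 0.9106) (||v_1|| = 1).

λ_1 = 11.8151,  λ_2 = 1.1849;  v_1 ≈ (0.4132, 0.9106)


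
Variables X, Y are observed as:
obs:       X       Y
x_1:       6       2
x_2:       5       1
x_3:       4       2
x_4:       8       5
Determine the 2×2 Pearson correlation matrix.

Step 1 — column means:
  mean(X) = (6 + 5 + 4 + 8) / 4 = 23/4 = 5.75
  mean(Y) = (2 + 1 + 2 + 5) / 4 = 10/4 = 2.5

Step 2 — sample variances and covariances s[i,j] = (1/(n-1)) · Σ_k (x_{k,i} - mean_i) · (x_{k,j} - mean_j), with n-1 = 3:
  s[X,X] = ((0.25)·(0.25) + (-0.75)·(-0.75) + (-1.75)·(-1.75) + (2.25)·(2.25)) / 3 = 8.75/3 = 2.9167
  s[X,Y] = ((0.25)·(-0.5) + (-0.75)·(-1.5) + (-1.75)·(-0.5) + (2.25)·(2.5)) / 3 = 7.5/3 = 2.5
  s[Y,Y] = ((-0.5)·(-0.5) + (-1.5)·(-1.5) + (-0.5)·(-0.5) + (2.5)·(2.5)) / 3 = 9/3 = 3
  Sample standard deviations s_i = √(s[i,i]):
  s(X) = √(2.9167) = 1.7078
  s(Y) = √(3) = 1.7321

Step 3 — r_{ij} = s_{ij} / (s_i · s_j):
  r[X,X] = 1 (diagonal).
  r[X,Y] = 2.5 / (1.7078 · 1.7321) = 2.5 / 2.958 = 0.8452
  r[Y,Y] = 1 (diagonal).

R is symmetric with unit diagonal. Assembling:

R = [[1, 0.8452],
 [0.8452, 1]]


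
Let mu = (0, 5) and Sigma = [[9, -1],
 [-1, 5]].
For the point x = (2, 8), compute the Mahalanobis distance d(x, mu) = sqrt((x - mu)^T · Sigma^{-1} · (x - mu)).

Step 1 — centre the observation: (x - mu) = (2, 3).

Step 2 — invert Sigma. det(Sigma) = 9·5 - (-1)² = 44.
  Sigma^{-1} = (1/det) · [[d, -b], [-b, a]] = [[0.1136, 0.0227],
 [0.0227, 0.2045]].

Step 3 — form the quadratic (x - mu)^T · Sigma^{-1} · (x - mu):
  Sigma^{-1} · (x - mu) = (0.2955, 0.6591).
  (x - mu)^T · [Sigma^{-1} · (x - mu)] = (2)·(0.2955) + (3)·(0.6591) = 2.5682.

Step 4 — take square root: d = √(2.5682) ≈ 1.6026.

d(x, mu) = √(2.5682) ≈ 1.6026


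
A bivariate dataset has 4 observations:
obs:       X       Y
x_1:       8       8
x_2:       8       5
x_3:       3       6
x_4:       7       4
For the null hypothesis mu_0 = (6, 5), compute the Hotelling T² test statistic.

Step 1 — sample mean vector:
  mean(X) = (8 + 8 + 3 + 7) / 4 = 26/4 = 6.5
  mean(Y) = (8 + 5 + 6 + 4) / 4 = 23/4 = 5.75
  x̄ = (6.5, 5.75),  deviation x̄ - mu_0 = (6.5, 5.75) - (6, 5) = (0.5, 0.75).

Step 2 — sample covariance matrix, S[i,j] = (1/(n-1)) · Σ_k (x_{k,i} - mean_i) · (x_{k,j} - mean_j), divisor n-1 = 3:
  S[X,X] = ((1.5)·(1.5) + (1.5)·(1.5) + (-3.5)·(-3.5) + (0.5)·(0.5)) / 3 = 17/3 = 5.6667
  S[X,Y] = ((1.5)·(2.25) + (1.5)·(-0.75) + (-3.5)·(0.25) + (0.5)·(-1.75)) / 3 = 0.5/3 = 0.1667
  S[Y,Y] = ((2.25)·(2.25) + (-0.75)·(-0.75) + (0.25)·(0.25) + (-1.75)·(-1.75)) / 3 = 8.75/3 = 2.9167
  S = [[5.6667, 0.1667],
 [0.1667, 2.9167]].

Step 3 — invert S. det(S) = 5.6667·2.9167 - (0.1667)² = 16.5.
  S^{-1} = (1/det) · [[d, -b], [-b, a]] = [[0.1768, -0.0101],
 [-0.0101, 0.3434]].

Step 4 — quadratic form (x̄ - mu_0)^T · S^{-1} · (x̄ - mu_0):
  S^{-1} · (x̄ - mu_0) = (0.0808, 0.2525),
  (x̄ - mu_0)^T · [...] = (0.5)·(0.0808) + (0.75)·(0.2525) = 0.2298.

Step 5 — scale by n: T² = 4 · 0.2298 = 0.9192.

T² ≈ 0.9192


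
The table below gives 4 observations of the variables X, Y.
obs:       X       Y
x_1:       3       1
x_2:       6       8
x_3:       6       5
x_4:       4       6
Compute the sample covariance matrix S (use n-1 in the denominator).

Step 1 — column means:
  mean(X) = (3 + 6 + 6 + 4) / 4 = 19/4 = 4.75
  mean(Y) = (1 + 8 + 5 + 6) / 4 = 20/4 = 5

Step 2 — sample covariance S[i,j] = (1/(n-1)) · Σ_k (x_{k,i} - mean_i) · (x_{k,j} - mean_j), with n-1 = 3.
  S[X,X] = ((-1.75)·(-1.75) + (1.25)·(1.25) + (1.25)·(1.25) + (-0.75)·(-0.75)) / 3 = 6.75/3 = 2.25
  S[X,Y] = ((-1.75)·(-4) + (1.25)·(3) + (1.25)·(0) + (-0.75)·(1)) / 3 = 10/3 = 3.3333
  S[Y,Y] = ((-4)·(-4) + (3)·(3) + (0)·(0) + (1)·(1)) / 3 = 26/3 = 8.6667

S is symmetric (S[j,i] = S[i,j]). Assembling:

S = [[2.25, 3.3333],
 [3.3333, 8.6667]]


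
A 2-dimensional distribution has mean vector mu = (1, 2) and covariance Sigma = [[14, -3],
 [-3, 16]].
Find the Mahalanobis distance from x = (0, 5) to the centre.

Step 1 — centre the observation: (x - mu) = (-1, 3).

Step 2 — invert Sigma. det(Sigma) = 14·16 - (-3)² = 215.
  Sigma^{-1} = (1/det) · [[d, -b], [-b, a]] = [[0.0744, 0.014],
 [0.014, 0.0651]].

Step 3 — form the quadratic (x - mu)^T · Sigma^{-1} · (x - mu):
  Sigma^{-1} · (x - mu) = (-0.0326, 0.1814).
  (x - mu)^T · [Sigma^{-1} · (x - mu)] = (-1)·(-0.0326) + (3)·(0.1814) = 0.5767.

Step 4 — take square root: d = √(0.5767) ≈ 0.7594.

d(x, mu) = √(0.5767) ≈ 0.7594


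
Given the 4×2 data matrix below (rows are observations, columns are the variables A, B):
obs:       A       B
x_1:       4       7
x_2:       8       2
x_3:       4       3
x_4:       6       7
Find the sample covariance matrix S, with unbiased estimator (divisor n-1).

Step 1 — column means:
  mean(A) = (4 + 8 + 4 + 6) / 4 = 22/4 = 5.5
  mean(B) = (7 + 2 + 3 + 7) / 4 = 19/4 = 4.75

Step 2 — sample covariance S[i,j] = (1/(n-1)) · Σ_k (x_{k,i} - mean_i) · (x_{k,j} - mean_j), with n-1 = 3.
  S[A,A] = ((-1.5)·(-1.5) + (2.5)·(2.5) + (-1.5)·(-1.5) + (0.5)·(0.5)) / 3 = 11/3 = 3.6667
  S[A,B] = ((-1.5)·(2.25) + (2.5)·(-2.75) + (-1.5)·(-1.75) + (0.5)·(2.25)) / 3 = -6.5/3 = -2.1667
  S[B,B] = ((2.25)·(2.25) + (-2.75)·(-2.75) + (-1.75)·(-1.75) + (2.25)·(2.25)) / 3 = 20.75/3 = 6.9167

S is symmetric (S[j,i] = S[i,j]). Assembling:

S = [[3.6667, -2.1667],
 [-2.1667, 6.9167]]


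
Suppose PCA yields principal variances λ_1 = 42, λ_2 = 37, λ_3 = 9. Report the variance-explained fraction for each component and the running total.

Step 1 — total variance = trace(Sigma) = Σ λ_i = 42 + 37 + 9 = 88.

Step 2 — fraction explained by component i = λ_i / Σ λ:
  PC1: 42/88 = 0.4773
  PC2: 37/88 = 0.4205
  PC3: 9/88 = 0.1023

Step 3 — cumulative fraction after k components = (λ_1 + ... + λ_k) / Σ λ:
  k = 1: 42/88 = 0.4773
  k = 2: (42 + 37)/88 = 79/88 = 0.8977
  k = 3: (42 + 37 + 9)/88 = 88/88 = 1

Summary (fraction, with percent):

explained: PC1 0.4773 (47.73%), PC2 0.4205 (42.05%), PC3 0.1023 (10.23%);  cumulative: 0.4773, 0.8977, 1


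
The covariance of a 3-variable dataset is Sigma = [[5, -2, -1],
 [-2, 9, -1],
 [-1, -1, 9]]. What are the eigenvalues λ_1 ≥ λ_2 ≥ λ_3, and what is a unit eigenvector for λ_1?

Step 1 — characteristic polynomial p(λ) = det(λI - Sigma) = λ³ - tr·λ² + c_1·λ - det, where tr = trace, c_1 = sum of the principal 2×2 minors, det = det(Sigma):
  tr = 5 + 9 + 9 = 23,
  c_1 = (5·9 - (-2)²) + (5·9 - (-1)²) + (9·9 - (-1)²) = 41 + 44 + 80 = 165,
  det = 5·(9·9 - (-1)²) - (-2)·((-2)·9 - (-1)·(-1)) + (-1)·((-2)·(-1) - 9·(-1)) = 5·(80) - (-2)·(-19) + (-1)·(11) = 351.
  So p(λ) = λ³ - 23λ² + 165λ - 351.
Step 2 — look for an integer root (rational root theorem: any rational root is an integer divisor of 351). Testing λ = 9:
  p(9) = 729 - 1863 + 1485 - 351 = 0  ✓
  Dividing out (λ - 9): p(λ) = (λ - 9)(λ² - 14λ + 39).
Step 3 — remaining eigenvalues from the quadratic λ² - 14λ + 39 = 0:
  Δ = 14² - 4·39 = 196 - 156 = 40,  λ = (14 ± √40)/2 = (14 ± 6.3246)/2 ≈ 10.1623 or 3.8377.
  Sorted: λ_1 = 10.1623,  λ_2 = 9,  λ_3 = 3.8377  (check: sum = 23 = tr ✓).

Step 4 — unit eigenvector for λ_1 ≈ 10.1623: v spans the null space of (Sigma - λ_1 I), whose rows are
  r_1 = (-5.1623, -2, -1),  r_2 = (-2, -1.1623, -1),  r_3 = (-1, -1, -1.1623).
  v is orthogonal to every row, so take v ∝ r_1 × r_2 = ((-2)·(-1) - (-1)·(-1.1623), (-1)·(-2) - (-5.1623)·(-1), (-5.1623)·(-1.1623) - (-2)·(-2)) ≈ (0.8377, -3.1623, 2).
  Let u = (0.8377, -3.1623, 2).
  ||u|| = √((0.8377)² + (-3.1623)² + (2)²) = √(14.7018) ≈ 3.8343,  v_1 = u/||u|| ≈ (0.2185, -0.8247, 0.5216) (||v_1|| = 1).

λ_1 = 10.1623,  λ_2 = 9,  λ_3 = 3.8377;  v_1 ≈ (0.2185, -0.8247, 0.5216)


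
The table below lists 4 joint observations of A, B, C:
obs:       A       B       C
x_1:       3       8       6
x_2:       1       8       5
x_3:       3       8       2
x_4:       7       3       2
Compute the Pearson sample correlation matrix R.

Step 1 — column means:
  mean(A) = (3 + 1 + 3 + 7) / 4 = 14/4 = 3.5
  mean(B) = (8 + 8 + 8 + 3) / 4 = 27/4 = 6.75
  mean(C) = (6 + 5 + 2 + 2) / 4 = 15/4 = 3.75

Step 2 — sample variances and covariances s[i,j] = (1/(n-1)) · Σ_k (x_{k,i} - mean_i) · (x_{k,j} - mean_j), with n-1 = 3:
  s[A,A] = ((-0.5)·(-0.5) + (-2.5)·(-2.5) + (-0.5)·(-0.5) + (3.5)·(3.5)) / 3 = 19/3 = 6.3333
  s[A,B] = ((-0.5)·(1.25) + (-2.5)·(1.25) + (-0.5)·(1.25) + (3.5)·(-3.75)) / 3 = -17.5/3 = -5.8333
  s[A,C] = ((-0.5)·(2.25) + (-2.5)·(1.25) + (-0.5)·(-1.75) + (3.5)·(-1.75)) / 3 = -9.5/3 = -3.1667
  s[B,B] = ((1.25)·(1.25) + (1.25)·(1.25) + (1.25)·(1.25) + (-3.75)·(-3.75)) / 3 = 18.75/3 = 6.25
  s[B,C] = ((1.25)·(2.25) + (1.25)·(1.25) + (1.25)·(-1.75) + (-3.75)·(-1.75)) / 3 = 8.75/3 = 2.9167
  s[C,C] = ((2.25)·(2.25) + (1.25)·(1.25) + (-1.75)·(-1.75) + (-1.75)·(-1.75)) / 3 = 12.75/3 = 4.25
  Sample standard deviations s_i = √(s[i,i]):
  s(A) = √(6.3333) = 2.5166
  s(B) = √(6.25) = 2.5
  s(C) = √(4.25) = 2.0616

Step 3 — r_{ij} = s_{ij} / (s_i · s_j):
  r[A,A] = 1 (diagonal).
  r[A,B] = -5.8333 / (2.5166 · 2.5) = -5.8333 / 6.2915 = -0.9272
  r[A,C] = -3.1667 / (2.5166 · 2.0616) = -3.1667 / 5.1881 = -0.6104
  r[B,B] = 1 (diagonal).
  r[B,C] = 2.9167 / (2.5 · 2.0616) = 2.9167 / 5.1539 = 0.5659
  r[C,C] = 1 (diagonal).

R is symmetric with unit diagonal. Assembling:

R = [[1, -0.9272, -0.6104],
 [-0.9272, 1, 0.5659],
 [-0.6104, 0.5659, 1]]


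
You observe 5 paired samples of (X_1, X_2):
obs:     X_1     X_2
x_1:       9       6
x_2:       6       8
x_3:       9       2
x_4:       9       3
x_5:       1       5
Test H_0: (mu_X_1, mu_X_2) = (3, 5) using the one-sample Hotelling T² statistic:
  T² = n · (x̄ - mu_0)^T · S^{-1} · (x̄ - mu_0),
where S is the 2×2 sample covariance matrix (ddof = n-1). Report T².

Step 1 — sample mean vector:
  mean(X_1) = (9 + 6 + 9 + 9 + 1) / 5 = 34/5 = 6.8
  mean(X_2) = (6 + 8 + 2 + 3 + 5) / 5 = 24/5 = 4.8
  x̄ = (6.8, 4.8),  deviation x̄ - mu_0 = (6.8, 4.8) - (3, 5) = (3.8, -0.2).

Step 2 — sample covariance matrix, S[i,j] = (1/(n-1)) · Σ_k (x_{k,i} - mean_i) · (x_{k,j} - mean_j), divisor n-1 = 4:
  S[X_1,X_1] = ((2.2)·(2.2) + (-0.8)·(-0.8) + (2.2)·(2.2) + (2.2)·(2.2) + (-5.8)·(-5.8)) / 4 = 48.8/4 = 12.2
  S[X_1,X_2] = ((2.2)·(1.2) + (-0.8)·(3.2) + (2.2)·(-2.8) + (2.2)·(-1.8) + (-5.8)·(0.2)) / 4 = -11.2/4 = -2.8
  S[X_2,X_2] = ((1.2)·(1.2) + (3.2)·(3.2) + (-2.8)·(-2.8) + (-1.8)·(-1.8) + (0.2)·(0.2)) / 4 = 22.8/4 = 5.7
  S = [[12.2, -2.8],
 [-2.8, 5.7]].

Step 3 — invert S. det(S) = 12.2·5.7 - (-2.8)² = 61.7.
  S^{-1} = (1/det) · [[d, -b], [-b, a]] = [[0.0924, 0.0454],
 [0.0454, 0.1977]].

Step 4 — quadratic form (x̄ - mu_0)^T · S^{-1} · (x̄ - mu_0):
  S^{-1} · (x̄ - mu_0) = (0.342, 0.1329),
  (x̄ - mu_0)^T · [...] = (3.8)·(0.342) + (-0.2)·(0.1329) = 1.2729.

Step 5 — scale by n: T² = 5 · 1.2729 = 6.3647.

T² ≈ 6.3647


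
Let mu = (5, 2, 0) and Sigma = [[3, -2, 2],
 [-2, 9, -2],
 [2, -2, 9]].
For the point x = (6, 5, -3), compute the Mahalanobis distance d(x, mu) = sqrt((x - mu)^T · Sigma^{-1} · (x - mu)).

Step 1 — centre the observation: (x - mu) = (1, 3, -3).

Step 2 — invert Sigma (cofactor / det for 3×3, or solve directly):
  Sigma^{-1} = [[0.44, 0.08, -0.08],
 [0.08, 0.1314, 0.0114],
 [-0.08, 0.0114, 0.1314]].

Step 3 — form the quadratic (x - mu)^T · Sigma^{-1} · (x - mu):
  Sigma^{-1} · (x - mu) = (0.92, 0.44, -0.44).
  (x - mu)^T · [Sigma^{-1} · (x - mu)] = (1)·(0.92) + (3)·(0.44) + (-3)·(-0.44) = 3.56.

Step 4 — take square root: d = √(3.56) ≈ 1.8868.

d(x, mu) = √(3.56) ≈ 1.8868


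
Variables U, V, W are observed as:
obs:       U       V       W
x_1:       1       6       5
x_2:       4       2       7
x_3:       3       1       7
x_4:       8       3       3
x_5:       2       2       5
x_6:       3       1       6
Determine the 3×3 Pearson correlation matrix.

Step 1 — column means:
  mean(U) = (1 + 4 + 3 + 8 + 2 + 3) / 6 = 21/6 = 3.5
  mean(V) = (6 + 2 + 1 + 3 + 2 + 1) / 6 = 15/6 = 2.5
  mean(W) = (5 + 7 + 7 + 3 + 5 + 6) / 6 = 33/6 = 5.5

Step 2 — sample variances and covariances s[i,j] = (1/(n-1)) · Σ_k (x_{k,i} - mean_i) · (x_{k,j} - mean_j), with n-1 = 5:
  s[U,U] = ((-2.5)·(-2.5) + (0.5)·(0.5) + (-0.5)·(-0.5) + (4.5)·(4.5) + (-1.5)·(-1.5) + (-0.5)·(-0.5)) / 5 = 29.5/5 = 5.9
  s[U,V] = ((-2.5)·(3.5) + (0.5)·(-0.5) + (-0.5)·(-1.5) + (4.5)·(0.5) + (-1.5)·(-0.5) + (-0.5)·(-1.5)) / 5 = -4.5/5 = -0.9
  s[U,W] = ((-2.5)·(-0.5) + (0.5)·(1.5) + (-0.5)·(1.5) + (4.5)·(-2.5) + (-1.5)·(-0.5) + (-0.5)·(0.5)) / 5 = -9.5/5 = -1.9
  s[V,V] = ((3.5)·(3.5) + (-0.5)·(-0.5) + (-1.5)·(-1.5) + (0.5)·(0.5) + (-0.5)·(-0.5) + (-1.5)·(-1.5)) / 5 = 17.5/5 = 3.5
  s[V,W] = ((3.5)·(-0.5) + (-0.5)·(1.5) + (-1.5)·(1.5) + (0.5)·(-2.5) + (-0.5)·(-0.5) + (-1.5)·(0.5)) / 5 = -6.5/5 = -1.3
  s[W,W] = ((-0.5)·(-0.5) + (1.5)·(1.5) + (1.5)·(1.5) + (-2.5)·(-2.5) + (-0.5)·(-0.5) + (0.5)·(0.5)) / 5 = 11.5/5 = 2.3
  Sample standard deviations s_i = √(s[i,i]):
  s(U) = √(5.9) = 2.429
  s(V) = √(3.5) = 1.8708
  s(W) = √(2.3) = 1.5166

Step 3 — r_{ij} = s_{ij} / (s_i · s_j):
  r[U,U] = 1 (diagonal).
  r[U,V] = -0.9 / (2.429 · 1.8708) = -0.9 / 4.5442 = -0.1981
  r[U,W] = -1.9 / (2.429 · 1.5166) = -1.9 / 3.6837 = -0.5158
  r[V,V] = 1 (diagonal).
  r[V,W] = -1.3 / (1.8708 · 1.5166) = -1.3 / 2.8373 = -0.4582
  r[W,W] = 1 (diagonal).

R is symmetric with unit diagonal. Assembling:

R = [[1, -0.1981, -0.5158],
 [-0.1981, 1, -0.4582],
 [-0.5158, -0.4582, 1]]


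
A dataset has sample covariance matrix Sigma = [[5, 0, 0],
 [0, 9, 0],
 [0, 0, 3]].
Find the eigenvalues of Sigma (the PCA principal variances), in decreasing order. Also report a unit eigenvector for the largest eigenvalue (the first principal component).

Step 1 — characteristic polynomial p(λ) = det(λI - Sigma) = λ³ - tr·λ² + c_1·λ - det, where tr = trace, c_1 = sum of the principal 2×2 minors, det = det(Sigma):
  tr = 5 + 9 + 3 = 17,
  c_1 = (5·9 - (0)²) + (5·3 - (0)²) + (9·3 - (0)²) = 45 + 15 + 27 = 87,
  det = 5·(9·3 - (0)²) - (0)·((0)·3 - (0)·(0)) + (0)·((0)·(0) - 9·(0)) = 5·(27) - (0)·(0) + (0)·(0) = 135.
  So p(λ) = λ³ - 17λ² + 87λ - 135.
Step 2 — look for an integer root (rational root theorem: any rational root is an integer divisor of 135). Testing λ = 3:
  p(3) = 27 - 153 + 261 - 135 = 0  ✓
  Dividing out (λ - 3): p(λ) = (λ - 3)(λ² - 14λ + 45).
Step 3 — remaining eigenvalues from the quadratic λ² - 14λ + 45 = 0:
  Δ = 14² - 4·45 = 196 - 180 = 16,  λ = (14 ± √16)/2 = (14 ± 4)/2 = 9 or 5.
  Sorted: λ_1 = 9,  λ_2 = 5,  λ_3 = 3  (check: sum = 17 = tr ✓).

Step 4 — unit eigenvector for λ_1 = 9: v spans the null space of (Sigma - λ_1 I), whose rows are
  r_1 = (-4, 0, 0),  r_2 = (0, 0, 0),  r_3 = (0, 0, -6).
  v is orthogonal to every row, so take v ∝ r_1 × r_3 = ((0)·(-6) - (0)·(0), (0)·(0) - (-4)·(-6), (-4)·(0) - (0)·(0)) = (0, -24, 0).
  Rescale (divide by 24; multiply by -1 so the first nonzero entry is positive): u = (0, 1, 0).
  ||u|| = √((0)² + (1)² + (0)²) = √(1) = 1,  v_1 = u/||u|| ≈ (0, 1, 0) (||v_1|| = 1).

λ_1 = 9,  λ_2 = 5,  λ_3 = 3;  v_1 ≈ (0, 1, 0)


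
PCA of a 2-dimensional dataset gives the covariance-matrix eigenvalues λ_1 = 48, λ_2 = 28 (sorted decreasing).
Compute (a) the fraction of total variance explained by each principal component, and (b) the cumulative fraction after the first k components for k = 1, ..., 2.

Step 1 — total variance = trace(Sigma) = Σ λ_i = 48 + 28 = 76.

Step 2 — fraction explained by component i = λ_i / Σ λ:
  PC1: 48/76 = 0.6316
  PC2: 28/76 = 0.3684

Step 3 — cumulative fraction after k components = (λ_1 + ... + λ_k) / Σ λ:
  k = 1: 48/76 = 0.6316
  k = 2: (48 + 28)/76 = 76/76 = 1

Summary (fraction, with percent):

explained: PC1 0.6316 (63.16%), PC2 0.3684 (36.84%);  cumulative: 0.6316, 1


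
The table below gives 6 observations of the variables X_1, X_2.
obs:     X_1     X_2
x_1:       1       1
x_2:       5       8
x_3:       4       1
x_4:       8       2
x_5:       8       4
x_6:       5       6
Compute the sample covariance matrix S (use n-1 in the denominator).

Step 1 — column means:
  mean(X_1) = (1 + 5 + 4 + 8 + 8 + 5) / 6 = 31/6 = 5.1667
  mean(X_2) = (1 + 8 + 1 + 2 + 4 + 6) / 6 = 22/6 = 3.6667

Step 2 — sample covariance S[i,j] = (1/(n-1)) · Σ_k (x_{k,i} - mean_i) · (x_{k,j} - mean_j), with n-1 = 5.
  S[X_1,X_1] = ((-4.1667)·(-4.1667) + (-0.1667)·(-0.1667) + (-1.1667)·(-1.1667) + (2.8333)·(2.8333) + (2.8333)·(2.8333) + (-0.1667)·(-0.1667)) / 5 = 34.8333/5 = 6.9667
  S[X_1,X_2] = ((-4.1667)·(-2.6667) + (-0.1667)·(4.3333) + (-1.1667)·(-2.6667) + (2.8333)·(-1.6667) + (2.8333)·(0.3333) + (-0.1667)·(2.3333)) / 5 = 9.3333/5 = 1.8667
  S[X_2,X_2] = ((-2.6667)·(-2.6667) + (4.3333)·(4.3333) + (-2.6667)·(-2.6667) + (-1.6667)·(-1.6667) + (0.3333)·(0.3333) + (2.3333)·(2.3333)) / 5 = 41.3333/5 = 8.2667

S is symmetric (S[j,i] = S[i,j]). Assembling:

S = [[6.9667, 1.8667],
 [1.8667, 8.2667]]


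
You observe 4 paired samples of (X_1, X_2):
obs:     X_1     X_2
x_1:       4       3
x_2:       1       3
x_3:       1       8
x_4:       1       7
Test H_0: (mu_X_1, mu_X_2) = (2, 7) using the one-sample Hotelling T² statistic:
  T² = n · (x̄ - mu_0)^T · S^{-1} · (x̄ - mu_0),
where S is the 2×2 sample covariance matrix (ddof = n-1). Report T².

Step 1 — sample mean vector:
  mean(X_1) = (4 + 1 + 1 + 1) / 4 = 7/4 = 1.75
  mean(X_2) = (3 + 3 + 8 + 7) / 4 = 21/4 = 5.25
  x̄ = (1.75, 5.25),  deviation x̄ - mu_0 = (1.75, 5.25) - (2, 7) = (-0.25, -1.75).

Step 2 — sample covariance matrix, S[i,j] = (1/(n-1)) · Σ_k (x_{k,i} - mean_i) · (x_{k,j} - mean_j), divisor n-1 = 3:
  S[X_1,X_1] = ((2.25)·(2.25) + (-0.75)·(-0.75) + (-0.75)·(-0.75) + (-0.75)·(-0.75)) / 3 = 6.75/3 = 2.25
  S[X_1,X_2] = ((2.25)·(-2.25) + (-0.75)·(-2.25) + (-0.75)·(2.75) + (-0.75)·(1.75)) / 3 = -6.75/3 = -2.25
  S[X_2,X_2] = ((-2.25)·(-2.25) + (-2.25)·(-2.25) + (2.75)·(2.75) + (1.75)·(1.75)) / 3 = 20.75/3 = 6.9167
  S = [[2.25, -2.25],
 [-2.25, 6.9167]].

Step 3 — invert S. det(S) = 2.25·6.9167 - (-2.25)² = 10.5.
  S^{-1} = (1/det) · [[d, -b], [-b, a]] = [[0.6587, 0.2143],
 [0.2143, 0.2143]].

Step 4 — quadratic form (x̄ - mu_0)^T · S^{-1} · (x̄ - mu_0):
  S^{-1} · (x̄ - mu_0) = (-0.5397, -0.4286),
  (x̄ - mu_0)^T · [...] = (-0.25)·(-0.5397) + (-1.75)·(-0.4286) = 0.8849.

Step 5 — scale by n: T² = 4 · 0.8849 = 3.5397.

T² ≈ 3.5397


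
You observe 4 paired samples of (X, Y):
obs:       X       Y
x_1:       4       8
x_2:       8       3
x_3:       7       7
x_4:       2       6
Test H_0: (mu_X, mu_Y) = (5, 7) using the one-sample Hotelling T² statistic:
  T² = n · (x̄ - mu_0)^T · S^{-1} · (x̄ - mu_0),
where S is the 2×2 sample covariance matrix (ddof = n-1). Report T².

Step 1 — sample mean vector:
  mean(X) = (4 + 8 + 7 + 2) / 4 = 21/4 = 5.25
  mean(Y) = (8 + 3 + 7 + 6) / 4 = 24/4 = 6
  x̄ = (5.25, 6),  deviation x̄ - mu_0 = (5.25, 6) - (5, 7) = (0.25, -1).

Step 2 — sample covariance matrix, S[i,j] = (1/(n-1)) · Σ_k (x_{k,i} - mean_i) · (x_{k,j} - mean_j), divisor n-1 = 3:
  S[X,X] = ((-1.25)·(-1.25) + (2.75)·(2.75) + (1.75)·(1.75) + (-3.25)·(-3.25)) / 3 = 22.75/3 = 7.5833
  S[X,Y] = ((-1.25)·(2) + (2.75)·(-3) + (1.75)·(1) + (-3.25)·(0)) / 3 = -9/3 = -3
  S[Y,Y] = ((2)·(2) + (-3)·(-3) + (1)·(1) + (0)·(0)) / 3 = 14/3 = 4.6667
  S = [[7.5833, -3],
 [-3, 4.6667]].

Step 3 — invert S. det(S) = 7.5833·4.6667 - (-3)² = 26.3889.
  S^{-1} = (1/det) · [[d, -b], [-b, a]] = [[0.1768, 0.1137],
 [0.1137, 0.2874]].

Step 4 — quadratic form (x̄ - mu_0)^T · S^{-1} · (x̄ - mu_0):
  S^{-1} · (x̄ - mu_0) = (-0.0695, -0.2589),
  (x̄ - mu_0)^T · [...] = (0.25)·(-0.0695) + (-1)·(-0.2589) = 0.2416.

Step 5 — scale by n: T² = 4 · 0.2416 = 0.9663.

T² ≈ 0.9663


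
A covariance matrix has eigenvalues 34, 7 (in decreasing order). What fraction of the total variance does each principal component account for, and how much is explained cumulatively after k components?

Step 1 — total variance = trace(Sigma) = Σ λ_i = 34 + 7 = 41.

Step 2 — fraction explained by component i = λ_i / Σ λ:
  PC1: 34/41 = 0.8293
  PC2: 7/41 = 0.1707

Step 3 — cumulative fraction after k components = (λ_1 + ... + λ_k) / Σ λ:
  k = 1: 34/41 = 0.8293
  k = 2: (34 + 7)/41 = 41/41 = 1

Summary (fraction, with percent):

explained: PC1 0.8293 (82.93%), PC2 0.1707 (17.07%);  cumulative: 0.8293, 1


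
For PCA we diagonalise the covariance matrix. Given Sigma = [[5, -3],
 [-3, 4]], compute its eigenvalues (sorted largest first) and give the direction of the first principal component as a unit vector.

Step 1 — characteristic polynomial of 2×2 Sigma:
  det(Sigma - λI) = λ² - trace · λ + det = 0.
  trace = 5 + 4 = 9, det = 5·4 - (-3)² = 11.
Step 2 — discriminant:
  Δ = trace² - 4·det = 81 - 44 = 37.
Step 3 — eigenvalues:
  λ = (trace ± √Δ)/2 = (9 ± 6.0828)/2,
  λ_1 = 7.5414,  λ_2 = 1.4586.

Step 4 — unit eigenvector for λ_1: solve (Sigma - λ_1 I)v = 0. First row:
  (5 - 7.5414)·v_x + (-3)·v_y = 0, i.e. (-2.5414)·v_x + (-3)·v_y = 0,
  so v ∝ (b, λ_1 - a) = (-3, 2.5414); multiply by -1 so the first entry is positive: u = (3, -2.5414).
  ||u|| = √((3)² + (-2.5414)²) = √(15.4586) ≈ 3.9317,
  v_1 = u/||u|| ≈ (0.763, -0.6464) (||v_1|| = 1).

λ_1 = 7.5414,  λ_2 = 1.4586;  v_1 ≈ (0.763, -0.6464)


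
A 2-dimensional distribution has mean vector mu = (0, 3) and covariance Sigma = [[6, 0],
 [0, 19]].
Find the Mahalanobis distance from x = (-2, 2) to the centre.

Step 1 — centre the observation: (x - mu) = (-2, -1).

Step 2 — invert Sigma. det(Sigma) = 6·19 - (0)² = 114.
  Sigma^{-1} = (1/det) · [[d, -b], [-b, a]] = [[0.1667, 0],
 [0, 0.0526]].

Step 3 — form the quadratic (x - mu)^T · Sigma^{-1} · (x - mu):
  Sigma^{-1} · (x - mu) = (-0.3333, -0.0526).
  (x - mu)^T · [Sigma^{-1} · (x - mu)] = (-2)·(-0.3333) + (-1)·(-0.0526) = 0.7193.

Step 4 — take square root: d = √(0.7193) ≈ 0.8481.

d(x, mu) = √(0.7193) ≈ 0.8481


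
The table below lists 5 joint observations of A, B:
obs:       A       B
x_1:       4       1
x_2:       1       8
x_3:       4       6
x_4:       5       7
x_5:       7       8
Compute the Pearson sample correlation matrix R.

Step 1 — column means:
  mean(A) = (4 + 1 + 4 + 5 + 7) / 5 = 21/5 = 4.2
  mean(B) = (1 + 8 + 6 + 7 + 8) / 5 = 30/5 = 6

Step 2 — sample variances and covariances s[i,j] = (1/(n-1)) · Σ_k (x_{k,i} - mean_i) · (x_{k,j} - mean_j), with n-1 = 4:
  s[A,A] = ((-0.2)·(-0.2) + (-3.2)·(-3.2) + (-0.2)·(-0.2) + (0.8)·(0.8) + (2.8)·(2.8)) / 4 = 18.8/4 = 4.7
  s[A,B] = ((-0.2)·(-5) + (-3.2)·(2) + (-0.2)·(0) + (0.8)·(1) + (2.8)·(2)) / 4 = 1/4 = 0.25
  s[B,B] = ((-5)·(-5) + (2)·(2) + (0)·(0) + (1)·(1) + (2)·(2)) / 4 = 34/4 = 8.5
  Sample standard deviations s_i = √(s[i,i]):
  s(A) = √(4.7) = 2.1679
  s(B) = √(8.5) = 2.9155

Step 3 — r_{ij} = s_{ij} / (s_i · s_j):
  r[A,A] = 1 (diagonal).
  r[A,B] = 0.25 / (2.1679 · 2.9155) = 0.25 / 6.3206 = 0.0396
  r[B,B] = 1 (diagonal).

R is symmetric with unit diagonal. Assembling:

R = [[1, 0.0396],
 [0.0396, 1]]


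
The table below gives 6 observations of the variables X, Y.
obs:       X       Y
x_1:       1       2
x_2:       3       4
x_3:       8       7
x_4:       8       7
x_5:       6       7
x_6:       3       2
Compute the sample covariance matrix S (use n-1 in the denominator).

Step 1 — column means:
  mean(X) = (1 + 3 + 8 + 8 + 6 + 3) / 6 = 29/6 = 4.8333
  mean(Y) = (2 + 4 + 7 + 7 + 7 + 2) / 6 = 29/6 = 4.8333

Step 2 — sample covariance S[i,j] = (1/(n-1)) · Σ_k (x_{k,i} - mean_i) · (x_{k,j} - mean_j), with n-1 = 5.
  S[X,X] = ((-3.8333)·(-3.8333) + (-1.8333)·(-1.8333) + (3.1667)·(3.1667) + (3.1667)·(3.1667) + (1.1667)·(1.1667) + (-1.8333)·(-1.8333)) / 5 = 42.8333/5 = 8.5667
  S[X,Y] = ((-3.8333)·(-2.8333) + (-1.8333)·(-0.8333) + (3.1667)·(2.1667) + (3.1667)·(2.1667) + (1.1667)·(2.1667) + (-1.8333)·(-2.8333)) / 5 = 33.8333/5 = 6.7667
  S[Y,Y] = ((-2.8333)·(-2.8333) + (-0.8333)·(-0.8333) + (2.1667)·(2.1667) + (2.1667)·(2.1667) + (2.1667)·(2.1667) + (-2.8333)·(-2.8333)) / 5 = 30.8333/5 = 6.1667

S is symmetric (S[j,i] = S[i,j]). Assembling:

S = [[8.5667, 6.7667],
 [6.7667, 6.1667]]


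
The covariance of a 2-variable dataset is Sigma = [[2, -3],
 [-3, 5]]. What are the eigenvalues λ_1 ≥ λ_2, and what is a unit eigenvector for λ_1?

Step 1 — characteristic polynomial of 2×2 Sigma:
  det(Sigma - λI) = λ² - trace · λ + det = 0.
  trace = 2 + 5 = 7, det = 2·5 - (-3)² = 1.
Step 2 — discriminant:
  Δ = trace² - 4·det = 49 - 4 = 45.
Step 3 — eigenvalues:
  λ = (trace ± √Δ)/2 = (7 ± 6.7082)/2,
  λ_1 = 6.8541,  λ_2 = 0.1459.

Step 4 — unit eigenvector for λ_1: solve (Sigma - λ_1 I)v = 0. First row:
  (2 - 6.8541)·v_x + (-3)·v_y = 0, i.e. (-4.8541)·v_x + (-3)·v_y = 0,
  so v ∝ (b, λ_1 - a) = (-3, 4.8541); multiply by -1 so the first entry is positive: u = (3, -4.8541).
  ||u|| = √((3)² + (-4.8541)²) = √(32.5623) ≈ 5.7063,
  v_1 = u/||u|| ≈ (0.5257, -0.8507) (||v_1|| = 1).

λ_1 = 6.8541,  λ_2 = 0.1459;  v_1 ≈ (0.5257, -0.8507)


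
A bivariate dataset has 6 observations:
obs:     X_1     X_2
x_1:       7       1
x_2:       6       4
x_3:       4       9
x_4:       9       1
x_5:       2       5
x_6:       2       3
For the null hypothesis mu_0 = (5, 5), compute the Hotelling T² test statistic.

Step 1 — sample mean vector:
  mean(X_1) = (7 + 6 + 4 + 9 + 2 + 2) / 6 = 30/6 = 5
  mean(X_2) = (1 + 4 + 9 + 1 + 5 + 3) / 6 = 23/6 = 3.8333
  x̄ = (5, 3.8333),  deviation x̄ - mu_0 = (5, 3.8333) - (5, 5) = (0, -1.1667).

Step 2 — sample covariance matrix, S[i,j] = (1/(n-1)) · Σ_k (x_{k,i} - mean_i) · (x_{k,j} - mean_j), divisor n-1 = 5:
  S[X_1,X_1] = ((2)·(2) + (1)·(1) + (-1)·(-1) + (4)·(4) + (-3)·(-3) + (-3)·(-3)) / 5 = 40/5 = 8
  S[X_1,X_2] = ((2)·(-2.8333) + (1)·(0.1667) + (-1)·(5.1667) + (4)·(-2.8333) + (-3)·(1.1667) + (-3)·(-0.8333)) / 5 = -23/5 = -4.6
  S[X_2,X_2] = ((-2.8333)·(-2.8333) + (0.1667)·(0.1667) + (5.1667)·(5.1667) + (-2.8333)·(-2.8333) + (1.1667)·(1.1667) + (-0.8333)·(-0.8333)) / 5 = 44.8333/5 = 8.9667
  S = [[8, -4.6],
 [-4.6, 8.9667]].

Step 3 — invert S. det(S) = 8·8.9667 - (-4.6)² = 50.5733.
  S^{-1} = (1/det) · [[d, -b], [-b, a]] = [[0.1773, 0.091],
 [0.091, 0.1582]].

Step 4 — quadratic form (x̄ - mu_0)^T · S^{-1} · (x̄ - mu_0):
  S^{-1} · (x̄ - mu_0) = (-0.1061, -0.1846),
  (x̄ - mu_0)^T · [...] = (0)·(-0.1061) + (-1.1667)·(-0.1846) = 0.2153.

Step 5 — scale by n: T² = 6 · 0.2153 = 1.2919.

T² ≈ 1.2919


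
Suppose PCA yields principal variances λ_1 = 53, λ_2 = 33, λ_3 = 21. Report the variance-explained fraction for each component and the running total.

Step 1 — total variance = trace(Sigma) = Σ λ_i = 53 + 33 + 21 = 107.

Step 2 — fraction explained by component i = λ_i / Σ λ:
  PC1: 53/107 = 0.4953
  PC2: 33/107 = 0.3084
  PC3: 21/107 = 0.1963

Step 3 — cumulative fraction after k components = (λ_1 + ... + λ_k) / Σ λ:
  k = 1: 53/107 = 0.4953
  k = 2: (53 + 33)/107 = 86/107 = 0.8037
  k = 3: (53 + 33 + 21)/107 = 107/107 = 1

Summary (fraction, with percent):

explained: PC1 0.4953 (49.53%), PC2 0.3084 (30.84%), PC3 0.1963 (19.63%);  cumulative: 0.4953, 0.8037, 1


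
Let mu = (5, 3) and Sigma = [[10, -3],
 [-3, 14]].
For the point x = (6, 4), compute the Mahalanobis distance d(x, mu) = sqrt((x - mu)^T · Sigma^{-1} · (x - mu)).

Step 1 — centre the observation: (x - mu) = (1, 1).

Step 2 — invert Sigma. det(Sigma) = 10·14 - (-3)² = 131.
  Sigma^{-1} = (1/det) · [[d, -b], [-b, a]] = [[0.1069, 0.0229],
 [0.0229, 0.0763]].

Step 3 — form the quadratic (x - mu)^T · Sigma^{-1} · (x - mu):
  Sigma^{-1} · (x - mu) = (0.1298, 0.0992).
  (x - mu)^T · [Sigma^{-1} · (x - mu)] = (1)·(0.1298) + (1)·(0.0992) = 0.229.

Step 4 — take square root: d = √(0.229) ≈ 0.4785.

d(x, mu) = √(0.229) ≈ 0.4785


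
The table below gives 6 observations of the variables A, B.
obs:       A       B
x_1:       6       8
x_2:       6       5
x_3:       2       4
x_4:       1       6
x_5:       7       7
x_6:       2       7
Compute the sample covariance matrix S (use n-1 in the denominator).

Step 1 — column means:
  mean(A) = (6 + 6 + 2 + 1 + 7 + 2) / 6 = 24/6 = 4
  mean(B) = (8 + 5 + 4 + 6 + 7 + 7) / 6 = 37/6 = 6.1667

Step 2 — sample covariance S[i,j] = (1/(n-1)) · Σ_k (x_{k,i} - mean_i) · (x_{k,j} - mean_j), with n-1 = 5.
  S[A,A] = ((2)·(2) + (2)·(2) + (-2)·(-2) + (-3)·(-3) + (3)·(3) + (-2)·(-2)) / 5 = 34/5 = 6.8
  S[A,B] = ((2)·(1.8333) + (2)·(-1.1667) + (-2)·(-2.1667) + (-3)·(-0.1667) + (3)·(0.8333) + (-2)·(0.8333)) / 5 = 7/5 = 1.4
  S[B,B] = ((1.8333)·(1.8333) + (-1.1667)·(-1.1667) + (-2.1667)·(-2.1667) + (-0.1667)·(-0.1667) + (0.8333)·(0.8333) + (0.8333)·(0.8333)) / 5 = 10.8333/5 = 2.1667

S is symmetric (S[j,i] = S[i,j]). Assembling:

S = [[6.8, 1.4],
 [1.4, 2.1667]]


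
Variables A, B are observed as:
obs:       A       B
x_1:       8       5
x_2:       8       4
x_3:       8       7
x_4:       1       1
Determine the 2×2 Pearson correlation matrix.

Step 1 — column means:
  mean(A) = (8 + 8 + 8 + 1) / 4 = 25/4 = 6.25
  mean(B) = (5 + 4 + 7 + 1) / 4 = 17/4 = 4.25

Step 2 — sample variances and covariances s[i,j] = (1/(n-1)) · Σ_k (x_{k,i} - mean_i) · (x_{k,j} - mean_j), with n-1 = 3:
  s[A,A] = ((1.75)·(1.75) + (1.75)·(1.75) + (1.75)·(1.75) + (-5.25)·(-5.25)) / 3 = 36.75/3 = 12.25
  s[A,B] = ((1.75)·(0.75) + (1.75)·(-0.25) + (1.75)·(2.75) + (-5.25)·(-3.25)) / 3 = 22.75/3 = 7.5833
  s[B,B] = ((0.75)·(0.75) + (-0.25)·(-0.25) + (2.75)·(2.75) + (-3.25)·(-3.25)) / 3 = 18.75/3 = 6.25
  Sample standard deviations s_i = √(s[i,i]):
  s(A) = √(12.25) = 3.5
  s(B) = √(6.25) = 2.5

Step 3 — r_{ij} = s_{ij} / (s_i · s_j):
  r[A,A] = 1 (diagonal).
  r[A,B] = 7.5833 / (3.5 · 2.5) = 7.5833 / 8.75 = 0.8667
  r[B,B] = 1 (diagonal).

R is symmetric with unit diagonal. Assembling:

R = [[1, 0.8667],
 [0.8667, 1]]


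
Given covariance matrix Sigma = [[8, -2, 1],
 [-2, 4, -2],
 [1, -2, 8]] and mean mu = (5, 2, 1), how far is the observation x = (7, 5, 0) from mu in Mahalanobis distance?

Step 1 — centre the observation: (x - mu) = (2, 3, -1).

Step 2 — invert Sigma (cofactor / det for 3×3, or solve directly):
  Sigma^{-1} = [[0.1429, 0.0714, 0],
 [0.0714, 0.3214, 0.0714],
 [0, 0.0714, 0.1429]].

Step 3 — form the quadratic (x - mu)^T · Sigma^{-1} · (x - mu):
  Sigma^{-1} · (x - mu) = (0.5, 1.0357, 0.0714).
  (x - mu)^T · [Sigma^{-1} · (x - mu)] = (2)·(0.5) + (3)·(1.0357) + (-1)·(0.0714) = 4.0357.

Step 4 — take square root: d = √(4.0357) ≈ 2.0089.

d(x, mu) = √(4.0357) ≈ 2.0089


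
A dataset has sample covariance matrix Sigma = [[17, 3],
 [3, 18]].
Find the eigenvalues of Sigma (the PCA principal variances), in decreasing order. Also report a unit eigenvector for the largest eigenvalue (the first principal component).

Step 1 — characteristic polynomial of 2×2 Sigma:
  det(Sigma - λI) = λ² - trace · λ + det = 0.
  trace = 17 + 18 = 35, det = 17·18 - (3)² = 297.
Step 2 — discriminant:
  Δ = trace² - 4·det = 1225 - 1188 = 37.
Step 3 — eigenvalues:
  λ = (trace ± √Δ)/2 = (35 ± 6.0828)/2,
  λ_1 = 20.5414,  λ_2 = 14.4586.

Step 4 — unit eigenvector for λ_1: solve (Sigma - λ_1 I)v = 0. First row:
  (17 - 20.5414)·v_x + (3)·v_y = 0, i.e. (-3.5414)·v_x + (3)·v_y = 0,
  so v ∝ (b, λ_1 - a) = (3, 3.5414) = u.
  ||u|| = √((3)² + (3.5414)²) = √(21.5414) ≈ 4.6413,
  v_1 = u/||u|| ≈ (0.6464, 0.763) (||v_1|| = 1).

λ_1 = 20.5414,  λ_2 = 14.4586;  v_1 ≈ (0.6464, 0.763)


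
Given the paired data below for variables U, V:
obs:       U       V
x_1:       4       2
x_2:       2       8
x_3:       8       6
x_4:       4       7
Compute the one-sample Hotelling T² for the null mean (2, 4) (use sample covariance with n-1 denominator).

Step 1 — sample mean vector:
  mean(U) = (4 + 2 + 8 + 4) / 4 = 18/4 = 4.5
  mean(V) = (2 + 8 + 6 + 7) / 4 = 23/4 = 5.75
  x̄ = (4.5, 5.75),  deviation x̄ - mu_0 = (4.5, 5.75) - (2, 4) = (2.5, 1.75).

Step 2 — sample covariance matrix, S[i,j] = (1/(n-1)) · Σ_k (x_{k,i} - mean_i) · (x_{k,j} - mean_j), divisor n-1 = 3:
  S[U,U] = ((-0.5)·(-0.5) + (-2.5)·(-2.5) + (3.5)·(3.5) + (-0.5)·(-0.5)) / 3 = 19/3 = 6.3333
  S[U,V] = ((-0.5)·(-3.75) + (-2.5)·(2.25) + (3.5)·(0.25) + (-0.5)·(1.25)) / 3 = -3.5/3 = -1.1667
  S[V,V] = ((-3.75)·(-3.75) + (2.25)·(2.25) + (0.25)·(0.25) + (1.25)·(1.25)) / 3 = 20.75/3 = 6.9167
  S = [[6.3333, -1.1667],
 [-1.1667, 6.9167]].

Step 3 — invert S. det(S) = 6.3333·6.9167 - (-1.1667)² = 42.4444.
  S^{-1} = (1/det) · [[d, -b], [-b, a]] = [[0.163, 0.0275],
 [0.0275, 0.1492]].

Step 4 — quadratic form (x̄ - mu_0)^T · S^{-1} · (x̄ - mu_0):
  S^{-1} · (x̄ - mu_0) = (0.4555, 0.3298),
  (x̄ - mu_0)^T · [...] = (2.5)·(0.4555) + (1.75)·(0.3298) = 1.716.

Step 5 — scale by n: T² = 4 · 1.716 = 6.8639.

T² ≈ 6.8639


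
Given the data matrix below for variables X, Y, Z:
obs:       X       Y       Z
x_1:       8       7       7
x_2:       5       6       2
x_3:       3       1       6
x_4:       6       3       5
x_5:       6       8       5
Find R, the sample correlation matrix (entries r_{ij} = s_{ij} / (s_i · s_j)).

Step 1 — column means:
  mean(X) = (8 + 5 + 3 + 6 + 6) / 5 = 28/5 = 5.6
  mean(Y) = (7 + 6 + 1 + 3 + 8) / 5 = 25/5 = 5
  mean(Z) = (7 + 2 + 6 + 5 + 5) / 5 = 25/5 = 5

Step 2 — sample variances and covariances s[i,j] = (1/(n-1)) · Σ_k (x_{k,i} - mean_i) · (x_{k,j} - mean_j), with n-1 = 4:
  s[X,X] = ((2.4)·(2.4) + (-0.6)·(-0.6) + (-2.6)·(-2.6) + (0.4)·(0.4) + (0.4)·(0.4)) / 4 = 13.2/4 = 3.3
  s[X,Y] = ((2.4)·(2) + (-0.6)·(1) + (-2.6)·(-4) + (0.4)·(-2) + (0.4)·(3)) / 4 = 15/4 = 3.75
  s[X,Z] = ((2.4)·(2) + (-0.6)·(-3) + (-2.6)·(1) + (0.4)·(0) + (0.4)·(0)) / 4 = 4/4 = 1
  s[Y,Y] = ((2)·(2) + (1)·(1) + (-4)·(-4) + (-2)·(-2) + (3)·(3)) / 4 = 34/4 = 8.5
  s[Y,Z] = ((2)·(2) + (1)·(-3) + (-4)·(1) + (-2)·(0) + (3)·(0)) / 4 = -3/4 = -0.75
  s[Z,Z] = ((2)·(2) + (-3)·(-3) + (1)·(1) + (0)·(0) + (0)·(0)) / 4 = 14/4 = 3.5
  Sample standard deviations s_i = √(s[i,i]):
  s(X) = √(3.3) = 1.8166
  s(Y) = √(8.5) = 2.9155
  s(Z) = √(3.5) = 1.8708

Step 3 — r_{ij} = s_{ij} / (s_i · s_j):
  r[X,X] = 1 (diagonal).
  r[X,Y] = 3.75 / (1.8166 · 2.9155) = 3.75 / 5.2962 = 0.7081
  r[X,Z] = 1 / (1.8166 · 1.8708) = 1 / 3.3985 = 0.2942
  r[Y,Y] = 1 (diagonal).
  r[Y,Z] = -0.75 / (2.9155 · 1.8708) = -0.75 / 5.4544 = -0.1375
  r[Z,Z] = 1 (diagonal).

R is symmetric with unit diagonal. Assembling:

R = [[1, 0.7081, 0.2942],
 [0.7081, 1, -0.1375],
 [0.2942, -0.1375, 1]]


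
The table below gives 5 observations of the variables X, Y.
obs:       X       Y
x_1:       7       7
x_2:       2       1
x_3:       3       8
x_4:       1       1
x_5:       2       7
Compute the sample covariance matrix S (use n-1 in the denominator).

Step 1 — column means:
  mean(X) = (7 + 2 + 3 + 1 + 2) / 5 = 15/5 = 3
  mean(Y) = (7 + 1 + 8 + 1 + 7) / 5 = 24/5 = 4.8

Step 2 — sample covariance S[i,j] = (1/(n-1)) · Σ_k (x_{k,i} - mean_i) · (x_{k,j} - mean_j), with n-1 = 4.
  S[X,X] = ((4)·(4) + (-1)·(-1) + (0)·(0) + (-2)·(-2) + (-1)·(-1)) / 4 = 22/4 = 5.5
  S[X,Y] = ((4)·(2.2) + (-1)·(-3.8) + (0)·(3.2) + (-2)·(-3.8) + (-1)·(2.2)) / 4 = 18/4 = 4.5
  S[Y,Y] = ((2.2)·(2.2) + (-3.8)·(-3.8) + (3.2)·(3.2) + (-3.8)·(-3.8) + (2.2)·(2.2)) / 4 = 48.8/4 = 12.2

S is symmetric (S[j,i] = S[i,j]). Assembling:

S = [[5.5, 4.5],
 [4.5, 12.2]]


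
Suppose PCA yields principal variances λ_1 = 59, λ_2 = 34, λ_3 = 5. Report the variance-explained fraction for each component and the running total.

Step 1 — total variance = trace(Sigma) = Σ λ_i = 59 + 34 + 5 = 98.

Step 2 — fraction explained by component i = λ_i / Σ λ:
  PC1: 59/98 = 0.602
  PC2: 34/98 = 0.3469
  PC3: 5/98 = 0.051

Step 3 — cumulative fraction after k components = (λ_1 + ... + λ_k) / Σ λ:
  k = 1: 59/98 = 0.602
  k = 2: (59 + 34)/98 = 93/98 = 0.949
  k = 3: (59 + 34 + 5)/98 = 98/98 = 1

Summary (fraction, with percent):

explained: PC1 0.602 (60.2%), PC2 0.3469 (34.69%), PC3 0.051 (5.1%);  cumulative: 0.602, 0.949, 1


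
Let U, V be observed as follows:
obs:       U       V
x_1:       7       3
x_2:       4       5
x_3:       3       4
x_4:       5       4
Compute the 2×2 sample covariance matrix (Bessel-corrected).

Step 1 — column means:
  mean(U) = (7 + 4 + 3 + 5) / 4 = 19/4 = 4.75
  mean(V) = (3 + 5 + 4 + 4) / 4 = 16/4 = 4

Step 2 — sample covariance S[i,j] = (1/(n-1)) · Σ_k (x_{k,i} - mean_i) · (x_{k,j} - mean_j), with n-1 = 3.
  S[U,U] = ((2.25)·(2.25) + (-0.75)·(-0.75) + (-1.75)·(-1.75) + (0.25)·(0.25)) / 3 = 8.75/3 = 2.9167
  S[U,V] = ((2.25)·(-1) + (-0.75)·(1) + (-1.75)·(0) + (0.25)·(0)) / 3 = -3/3 = -1
  S[V,V] = ((-1)·(-1) + (1)·(1) + (0)·(0) + (0)·(0)) / 3 = 2/3 = 0.6667

S is symmetric (S[j,i] = S[i,j]). Assembling:

S = [[2.9167, -1],
 [-1, 0.6667]]


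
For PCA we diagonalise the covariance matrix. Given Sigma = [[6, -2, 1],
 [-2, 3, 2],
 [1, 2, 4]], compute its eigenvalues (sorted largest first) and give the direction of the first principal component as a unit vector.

Step 1 — characteristic polynomial p(λ) = det(λI - Sigma) = λ³ - tr·λ² + c_1·λ - det, where tr = trace, c_1 = sum of the principal 2×2 minors, det = det(Sigma):
  tr = 6 + 3 + 4 = 13,
  c_1 = (6·3 - (-2)²) + (6·4 - (1)²) + (3·4 - (2)²) = 14 + 23 + 8 = 45,
  det = 6·(3·4 - (2)²) - (-2)·((-2)·4 - (2)·(1)) + (1)·((-2)·(2) - 3·(1)) = 6·(8) - (-2)·(-10) + (1)·(-7) = 21.
  So p(λ) = λ³ - 13λ² + 45λ - 21.
Step 2 — look for an integer root (rational root theorem: any rational root is an integer divisor of 21). Testing λ = 7:
  p(7) = 343 - 637 + 315 - 21 = 0  ✓
  Dividing out (λ - 7): p(λ) = (λ - 7)(λ² - 6λ + 3).
Step 3 — remaining eigenvalues from the quadratic λ² - 6λ + 3 = 0:
  Δ = 6² - 4·3 = 36 - 12 = 24,  λ = (6 ± √24)/2 = (6 ± 4.899)/2 ≈ 5.4495 or 0.5505.
  Sorted: λ_1 = 7,  λ_2 = 5.4495,  λ_3 = 0.5505  (check: sum = 13 = tr ✓).

Step 4 — unit eigenvector for λ_1 = 7: v spans the null space of (Sigma - λ_1 I), whose rows are
  r_1 = (-1, -2, 1),  r_2 = (-2, -4, 2),  r_3 = (1, 2, -3).
  v is orthogonal to every row, so take v ∝ r_1 × r_3 = ((-2)·(-3) - (1)·(2), (1)·(1) - (-1)·(-3), (-1)·(2) - (-2)·(1)) = (4, -2, 0).
  Rescale (divide by 2): u = (2, -1, 0).
  ||u|| = √((2)² + (-1)² + (0)²) = √(5) ≈ 2.2361,  v_1 = u/||u|| ≈ (0.8944, -0.4472, 0) (||v_1|| = 1).

λ_1 = 7,  λ_2 = 5.4495,  λ_3 = 0.5505;  v_1 ≈ (0.8944, -0.4472, 0)
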